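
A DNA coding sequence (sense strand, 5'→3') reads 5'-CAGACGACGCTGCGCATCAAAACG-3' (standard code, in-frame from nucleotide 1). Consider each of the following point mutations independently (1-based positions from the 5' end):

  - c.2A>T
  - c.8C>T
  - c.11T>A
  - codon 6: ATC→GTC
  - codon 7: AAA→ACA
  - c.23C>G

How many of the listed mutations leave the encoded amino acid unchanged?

Codon 1: CAG (Gln) → CTG (Leu) — missense.
Codon 3: ACG (Thr) → ATG (Met) — missense.
Codon 4: CTG (Leu) → CAG (Gln) — missense.
Codon 6: ATC (Ile) → GTC (Val) — missense.
Codon 7: AAA (Lys) → ACA (Thr) — missense.
Codon 8: ACG (Thr) → AGG (Arg) — missense.
Synonymous: 0 of 6.

0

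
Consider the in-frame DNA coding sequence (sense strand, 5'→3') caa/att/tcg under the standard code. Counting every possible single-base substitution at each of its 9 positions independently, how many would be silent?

Codon 1 (CAA, Gln): 1 synonymous substitution.
Codon 2 (ATT, Ile): 2 synonymous substitutions.
Codon 3 (TCG, Ser): 3 synonymous substitutions.
Total: 1 + 2 + 3 = 6.

6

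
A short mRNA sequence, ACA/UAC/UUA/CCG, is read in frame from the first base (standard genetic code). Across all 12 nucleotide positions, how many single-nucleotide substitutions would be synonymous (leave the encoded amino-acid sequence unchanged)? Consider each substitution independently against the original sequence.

9

Codon 1 (ACA, Thr): 3 synonymous substitutions.
Codon 2 (UAC, Tyr): 1 synonymous substitution.
Codon 3 (UUA, Leu): 2 synonymous substitutions.
Codon 4 (CCG, Pro): 3 synonymous substitutions.
Total: 3 + 1 + 2 + 3 = 9.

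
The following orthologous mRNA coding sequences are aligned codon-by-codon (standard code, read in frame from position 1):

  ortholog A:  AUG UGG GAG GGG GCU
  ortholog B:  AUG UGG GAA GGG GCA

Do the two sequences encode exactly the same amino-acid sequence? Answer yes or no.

Codon 1: AUG Met / AUG Met — identical.
Codon 2: UGG Trp / UGG Trp — identical.
Codon 3: GAG Glu / GAA Glu — synonymous.
Codon 4: GGG Gly / GGG Gly — identical.
Codon 5: GCU Ala / GCA Ala — synonymous.
Nonsynonymous differences: 0 → same protein.

yes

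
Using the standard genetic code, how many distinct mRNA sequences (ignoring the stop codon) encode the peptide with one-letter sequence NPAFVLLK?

Asn: 2 codons.
Pro: 4 codons.
Ala: 4 codons.
Phe: 2 codons.
Val: 4 codons.
Leu: 6 codons.
Leu: 6 codons.
Lys: 2 codons.
2 × 4 × 4 × 2 × 4 × 6 × 6 × 2 = 18432.

18432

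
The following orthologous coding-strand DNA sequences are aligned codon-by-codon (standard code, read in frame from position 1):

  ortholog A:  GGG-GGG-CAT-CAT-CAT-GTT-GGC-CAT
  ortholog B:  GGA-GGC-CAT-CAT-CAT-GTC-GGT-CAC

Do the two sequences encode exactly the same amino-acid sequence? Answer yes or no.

Codon 1: GGG Gly / GGA Gly — synonymous.
Codon 2: GGG Gly / GGC Gly — synonymous.
Codon 3: CAT His / CAT His — identical.
Codon 4: CAT His / CAT His — identical.
Codon 5: CAT His / CAT His — identical.
Codon 6: GTT Val / GTC Val — synonymous.
Codon 7: GGC Gly / GGT Gly — synonymous.
Codon 8: CAT His / CAC His — synonymous.
Nonsynonymous differences: 0 → same protein.

yes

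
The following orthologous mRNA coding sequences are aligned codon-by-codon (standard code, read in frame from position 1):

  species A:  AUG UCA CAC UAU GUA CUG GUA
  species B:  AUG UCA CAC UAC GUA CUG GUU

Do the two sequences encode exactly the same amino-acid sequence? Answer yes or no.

yes

Codon 1: AUG Met / AUG Met — identical.
Codon 2: UCA Ser / UCA Ser — identical.
Codon 3: CAC His / CAC His — identical.
Codon 4: UAU Tyr / UAC Tyr — synonymous.
Codon 5: GUA Val / GUA Val — identical.
Codon 6: CUG Leu / CUG Leu — identical.
Codon 7: GUA Val / GUU Val — synonymous.
Nonsynonymous differences: 0 → same protein.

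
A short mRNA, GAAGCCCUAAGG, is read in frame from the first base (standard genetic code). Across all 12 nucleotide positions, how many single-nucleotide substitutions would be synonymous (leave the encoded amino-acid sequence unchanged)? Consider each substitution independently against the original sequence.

Codon 1 (GAA, Glu): 1 synonymous substitution.
Codon 2 (GCC, Ala): 3 synonymous substitutions.
Codon 3 (CUA, Leu): 4 synonymous substitutions.
Codon 4 (AGG, Arg): 2 synonymous substitutions.
Total: 1 + 3 + 4 + 2 = 10.

10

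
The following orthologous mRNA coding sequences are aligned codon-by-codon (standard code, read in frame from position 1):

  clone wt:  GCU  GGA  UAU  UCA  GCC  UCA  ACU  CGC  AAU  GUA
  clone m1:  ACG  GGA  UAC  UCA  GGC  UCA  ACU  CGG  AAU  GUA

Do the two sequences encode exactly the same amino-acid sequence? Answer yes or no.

no

Codon 1: GCU Ala / ACG Thr — nonsynonymous.
Codon 2: GGA Gly / GGA Gly — identical.
Codon 3: UAU Tyr / UAC Tyr — synonymous.
Codon 4: UCA Ser / UCA Ser — identical.
Codon 5: GCC Ala / GGC Gly — nonsynonymous.
Codon 6: UCA Ser / UCA Ser — identical.
Codon 7: ACU Thr / ACU Thr — identical.
Codon 8: CGC Arg / CGG Arg — synonymous.
Codon 9: AAU Asn / AAU Asn — identical.
Codon 10: GUA Val / GUA Val — identical.
Nonsynonymous differences: 2 → different protein.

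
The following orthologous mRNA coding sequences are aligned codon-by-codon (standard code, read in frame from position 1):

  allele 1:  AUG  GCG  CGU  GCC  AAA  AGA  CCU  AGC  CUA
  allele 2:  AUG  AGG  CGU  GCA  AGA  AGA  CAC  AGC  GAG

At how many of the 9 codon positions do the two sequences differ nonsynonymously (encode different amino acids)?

Codon 1: AUG Met / AUG Met — identical.
Codon 2: GCG Ala / AGG Arg — nonsynonymous.
Codon 3: CGU Arg / CGU Arg — identical.
Codon 4: GCC Ala / GCA Ala — synonymous.
Codon 5: AAA Lys / AGA Arg — nonsynonymous.
Codon 6: AGA Arg / AGA Arg — identical.
Codon 7: CCU Pro / CAC His — nonsynonymous.
Codon 8: AGC Ser / AGC Ser — identical.
Codon 9: CUA Leu / GAG Glu — nonsynonymous.
Nonsynonymous differences: 4.

4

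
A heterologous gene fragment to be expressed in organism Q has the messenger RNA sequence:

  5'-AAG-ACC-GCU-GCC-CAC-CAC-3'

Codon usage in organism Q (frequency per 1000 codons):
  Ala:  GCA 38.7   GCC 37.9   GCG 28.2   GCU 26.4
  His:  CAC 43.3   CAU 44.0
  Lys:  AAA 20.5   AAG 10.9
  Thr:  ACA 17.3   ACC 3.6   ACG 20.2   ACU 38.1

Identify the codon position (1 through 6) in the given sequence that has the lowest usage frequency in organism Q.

2

Codon 1 AAG (Lys): 10.9 per 1000.
Codon 2 ACC (Thr): 3.6 per 1000.
Codon 3 GCU (Ala): 26.4 per 1000.
Codon 4 GCC (Ala): 37.9 per 1000.
Codon 5 CAC (His): 43.3 per 1000.
Codon 6 CAC (His): 43.3 per 1000.
Lowest frequency is 3.6 at codon 2.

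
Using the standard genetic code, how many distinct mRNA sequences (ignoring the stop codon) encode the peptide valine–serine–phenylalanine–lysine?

96

Val: 4 codons.
Ser: 6 codons.
Phe: 2 codons.
Lys: 2 codons.
4 × 6 × 2 × 2 = 96.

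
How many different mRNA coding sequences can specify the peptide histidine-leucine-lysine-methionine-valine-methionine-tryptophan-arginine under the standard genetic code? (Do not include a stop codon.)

576

His: 2 codons.
Leu: 6 codons.
Lys: 2 codons.
Met: 1 codon.
Val: 4 codons.
Met: 1 codon.
Trp: 1 codon.
Arg: 6 codons.
2 × 6 × 2 × 1 × 4 × 1 × 1 × 6 = 576.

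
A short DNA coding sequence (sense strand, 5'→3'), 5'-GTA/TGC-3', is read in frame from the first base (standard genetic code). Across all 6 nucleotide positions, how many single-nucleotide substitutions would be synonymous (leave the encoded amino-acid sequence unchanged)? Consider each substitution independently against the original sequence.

Codon 1 (GTA, Val): 3 synonymous substitutions.
Codon 2 (TGC, Cys): 1 synonymous substitution.
Total: 3 + 1 = 4.

4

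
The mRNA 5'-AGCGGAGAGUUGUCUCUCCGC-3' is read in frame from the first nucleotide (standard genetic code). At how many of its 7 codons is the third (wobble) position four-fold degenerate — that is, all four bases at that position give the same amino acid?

Codon 1 AGC (Ser): third position 2-fold.
Codon 2 GGA (Gly): third position 4-fold.
Codon 3 GAG (Glu): third position 2-fold.
Codon 4 UUG (Leu): third position 2-fold.
Codon 5 UCU (Ser): third position 4-fold.
Codon 6 CUC (Leu): third position 4-fold.
Codon 7 CGC (Arg): third position 4-fold.
Four-fold degenerate third positions: 4.

4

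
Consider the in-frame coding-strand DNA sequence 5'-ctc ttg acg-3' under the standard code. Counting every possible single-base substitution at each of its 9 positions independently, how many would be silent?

8

Codon 1 (CTC, Leu): 3 synonymous substitutions.
Codon 2 (TTG, Leu): 2 synonymous substitutions.
Codon 3 (ACG, Thr): 3 synonymous substitutions.
Total: 3 + 2 + 3 = 8.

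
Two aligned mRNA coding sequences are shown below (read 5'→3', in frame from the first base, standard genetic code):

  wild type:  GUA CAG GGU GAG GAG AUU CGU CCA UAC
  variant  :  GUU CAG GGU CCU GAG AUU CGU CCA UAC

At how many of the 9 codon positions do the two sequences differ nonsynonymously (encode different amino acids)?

1

Codon 1: GUA Val / GUU Val — synonymous.
Codon 2: CAG Gln / CAG Gln — identical.
Codon 3: GGU Gly / GGU Gly — identical.
Codon 4: GAG Glu / CCU Pro — nonsynonymous.
Codon 5: GAG Glu / GAG Glu — identical.
Codon 6: AUU Ile / AUU Ile — identical.
Codon 7: CGU Arg / CGU Arg — identical.
Codon 8: CCA Pro / CCA Pro — identical.
Codon 9: UAC Tyr / UAC Tyr — identical.
Nonsynonymous differences: 1.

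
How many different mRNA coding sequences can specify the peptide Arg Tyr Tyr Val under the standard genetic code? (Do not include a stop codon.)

96

Arg: 6 codons.
Tyr: 2 codons.
Tyr: 2 codons.
Val: 4 codons.
6 × 2 × 2 × 4 = 96.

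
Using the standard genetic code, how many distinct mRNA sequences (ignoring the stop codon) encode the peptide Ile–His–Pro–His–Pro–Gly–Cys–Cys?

Ile: 3 codons.
His: 2 codons.
Pro: 4 codons.
His: 2 codons.
Pro: 4 codons.
Gly: 4 codons.
Cys: 2 codons.
Cys: 2 codons.
3 × 2 × 4 × 2 × 4 × 4 × 2 × 2 = 3072.

3072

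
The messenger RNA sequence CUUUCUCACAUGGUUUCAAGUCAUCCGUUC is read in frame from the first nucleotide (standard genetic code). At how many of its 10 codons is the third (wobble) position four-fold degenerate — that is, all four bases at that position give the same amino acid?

5

Codon 1 CUU (Leu): third position 4-fold.
Codon 2 UCU (Ser): third position 4-fold.
Codon 3 CAC (His): third position 2-fold.
Codon 4 AUG (Met): third position 1-fold.
Codon 5 GUU (Val): third position 4-fold.
Codon 6 UCA (Ser): third position 4-fold.
Codon 7 AGU (Ser): third position 2-fold.
Codon 8 CAU (His): third position 2-fold.
Codon 9 CCG (Pro): third position 4-fold.
Codon 10 UUC (Phe): third position 2-fold.
Four-fold degenerate third positions: 5.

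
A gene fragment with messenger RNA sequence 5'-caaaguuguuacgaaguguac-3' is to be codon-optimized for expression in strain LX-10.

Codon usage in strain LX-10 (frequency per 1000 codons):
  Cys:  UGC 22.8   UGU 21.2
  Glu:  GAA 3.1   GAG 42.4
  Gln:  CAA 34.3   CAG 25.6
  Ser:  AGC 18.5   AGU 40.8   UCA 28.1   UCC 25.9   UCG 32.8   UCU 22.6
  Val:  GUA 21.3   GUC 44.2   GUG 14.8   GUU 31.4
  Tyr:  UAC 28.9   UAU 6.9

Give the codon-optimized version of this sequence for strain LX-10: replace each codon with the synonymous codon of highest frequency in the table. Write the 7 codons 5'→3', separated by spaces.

Codon 1 (Gln): best is CAA at 34.3.
Codon 2 (Ser): best is AGU at 40.8.
Codon 3 (Cys): best is UGC at 22.8.
Codon 4 (Tyr): best is UAC at 28.9.
Codon 5 (Glu): best is GAG at 42.4.
Codon 6 (Val): best is GUC at 44.2.
Codon 7 (Tyr): best is UAC at 28.9.

CAA AGU UGC UAC GAG GUC UAC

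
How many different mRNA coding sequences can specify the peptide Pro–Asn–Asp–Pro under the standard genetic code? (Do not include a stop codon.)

Pro: 4 codons.
Asn: 2 codons.
Asp: 2 codons.
Pro: 4 codons.
4 × 2 × 2 × 4 = 64.

64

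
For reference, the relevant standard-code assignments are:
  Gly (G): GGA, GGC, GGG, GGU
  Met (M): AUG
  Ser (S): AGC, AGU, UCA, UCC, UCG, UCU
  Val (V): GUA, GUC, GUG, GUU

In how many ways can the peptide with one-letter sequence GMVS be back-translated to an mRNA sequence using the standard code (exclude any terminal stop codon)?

Gly: 4 codons.
Met: 1 codon.
Val: 4 codons.
Ser: 6 codons.
4 × 1 × 4 × 6 = 96.

96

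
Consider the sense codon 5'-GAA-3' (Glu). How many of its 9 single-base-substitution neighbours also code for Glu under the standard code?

1

Position 1: none → 0 synonymous.
Position 2: none → 0 synonymous.
Position 3: GAG → 1 synonymous.
Total: 0 + 0 + 1 = 1.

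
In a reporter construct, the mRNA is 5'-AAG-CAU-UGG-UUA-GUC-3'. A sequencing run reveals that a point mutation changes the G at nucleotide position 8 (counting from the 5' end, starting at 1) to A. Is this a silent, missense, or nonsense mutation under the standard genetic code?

Position 8 falls in codon 3: UGG → Trp.
After the substitution the codon is UAG → Stop.
The new codon is a stop codon, so this is a nonsense mutation.

nonsense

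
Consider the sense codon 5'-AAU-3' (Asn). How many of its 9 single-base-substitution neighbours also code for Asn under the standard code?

1

Position 1: none → 0 synonymous.
Position 2: none → 0 synonymous.
Position 3: AAC → 1 synonymous.
Total: 0 + 0 + 1 = 1.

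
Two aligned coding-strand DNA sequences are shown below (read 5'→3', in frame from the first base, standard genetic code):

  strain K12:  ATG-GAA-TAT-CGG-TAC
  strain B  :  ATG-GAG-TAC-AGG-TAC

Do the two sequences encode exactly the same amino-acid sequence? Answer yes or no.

yes

Codon 1: ATG Met / ATG Met — identical.
Codon 2: GAA Glu / GAG Glu — synonymous.
Codon 3: TAT Tyr / TAC Tyr — synonymous.
Codon 4: CGG Arg / AGG Arg — synonymous.
Codon 5: TAC Tyr / TAC Tyr — identical.
Nonsynonymous differences: 0 → same protein.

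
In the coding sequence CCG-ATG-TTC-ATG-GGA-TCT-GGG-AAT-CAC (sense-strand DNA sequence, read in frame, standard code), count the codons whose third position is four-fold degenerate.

Codon 1 CCG (Pro): third position 4-fold.
Codon 2 ATG (Met): third position 1-fold.
Codon 3 TTC (Phe): third position 2-fold.
Codon 4 ATG (Met): third position 1-fold.
Codon 5 GGA (Gly): third position 4-fold.
Codon 6 TCT (Ser): third position 4-fold.
Codon 7 GGG (Gly): third position 4-fold.
Codon 8 AAT (Asn): third position 2-fold.
Codon 9 CAC (His): third position 2-fold.
Four-fold degenerate third positions: 4.

4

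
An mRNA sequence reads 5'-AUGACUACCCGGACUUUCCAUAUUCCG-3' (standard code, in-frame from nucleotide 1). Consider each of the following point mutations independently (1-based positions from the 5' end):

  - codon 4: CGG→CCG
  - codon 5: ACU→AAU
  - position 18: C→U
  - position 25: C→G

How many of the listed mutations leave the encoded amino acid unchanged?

Codon 4: CGG (Arg) → CCG (Pro) — missense.
Codon 5: ACU (Thr) → AAU (Asn) — missense.
Codon 6: UUC (Phe) → UUU (Phe) — synonymous.
Codon 9: CCG (Pro) → GCG (Ala) — missense.
Synonymous: 1 of 4.

1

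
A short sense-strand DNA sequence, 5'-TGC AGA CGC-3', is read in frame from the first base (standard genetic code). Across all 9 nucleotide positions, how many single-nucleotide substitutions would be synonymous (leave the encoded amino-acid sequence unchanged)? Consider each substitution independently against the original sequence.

6

Codon 1 (TGC, Cys): 1 synonymous substitution.
Codon 2 (AGA, Arg): 2 synonymous substitutions.
Codon 3 (CGC, Arg): 3 synonymous substitutions.
Total: 1 + 2 + 3 = 6.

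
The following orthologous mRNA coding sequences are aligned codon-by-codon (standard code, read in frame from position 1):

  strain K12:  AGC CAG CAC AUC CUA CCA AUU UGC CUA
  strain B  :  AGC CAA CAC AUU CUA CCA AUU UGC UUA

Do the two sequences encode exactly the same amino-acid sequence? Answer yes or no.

yes

Codon 1: AGC Ser / AGC Ser — identical.
Codon 2: CAG Gln / CAA Gln — synonymous.
Codon 3: CAC His / CAC His — identical.
Codon 4: AUC Ile / AUU Ile — synonymous.
Codon 5: CUA Leu / CUA Leu — identical.
Codon 6: CCA Pro / CCA Pro — identical.
Codon 7: AUU Ile / AUU Ile — identical.
Codon 8: UGC Cys / UGC Cys — identical.
Codon 9: CUA Leu / UUA Leu — synonymous.
Nonsynonymous differences: 0 → same protein.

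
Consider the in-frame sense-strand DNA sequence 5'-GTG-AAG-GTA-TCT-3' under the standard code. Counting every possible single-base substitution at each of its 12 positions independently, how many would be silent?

Codon 1 (GTG, Val): 3 synonymous substitutions.
Codon 2 (AAG, Lys): 1 synonymous substitution.
Codon 3 (GTA, Val): 3 synonymous substitutions.
Codon 4 (TCT, Ser): 3 synonymous substitutions.
Total: 3 + 1 + 3 + 3 = 10.

10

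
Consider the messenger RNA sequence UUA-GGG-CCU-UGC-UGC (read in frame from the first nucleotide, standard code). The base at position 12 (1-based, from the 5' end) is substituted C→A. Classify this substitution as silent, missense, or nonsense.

Position 12 falls in codon 4: UGC → Cys.
After the substitution the codon is UGA → Stop.
The new codon is a stop codon, so this is a nonsense mutation.

nonsense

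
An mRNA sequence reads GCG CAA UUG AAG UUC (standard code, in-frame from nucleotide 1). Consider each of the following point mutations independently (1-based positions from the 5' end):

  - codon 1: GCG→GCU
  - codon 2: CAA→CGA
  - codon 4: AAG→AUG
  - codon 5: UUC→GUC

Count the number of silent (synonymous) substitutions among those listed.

1

Codon 1: GCG (Ala) → GCU (Ala) — synonymous.
Codon 2: CAA (Gln) → CGA (Arg) — missense.
Codon 4: AAG (Lys) → AUG (Met) — missense.
Codon 5: UUC (Phe) → GUC (Val) — missense.
Synonymous: 1 of 4.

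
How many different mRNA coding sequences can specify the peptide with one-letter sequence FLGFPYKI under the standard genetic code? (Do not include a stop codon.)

Phe: 2 codons.
Leu: 6 codons.
Gly: 4 codons.
Phe: 2 codons.
Pro: 4 codons.
Tyr: 2 codons.
Lys: 2 codons.
Ile: 3 codons.
2 × 6 × 4 × 2 × 4 × 2 × 2 × 3 = 4608.

4608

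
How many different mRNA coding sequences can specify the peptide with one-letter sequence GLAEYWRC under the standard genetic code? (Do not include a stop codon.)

Gly: 4 codons.
Leu: 6 codons.
Ala: 4 codons.
Glu: 2 codons.
Tyr: 2 codons.
Trp: 1 codon.
Arg: 6 codons.
Cys: 2 codons.
4 × 6 × 4 × 2 × 2 × 1 × 6 × 2 = 4608.

4608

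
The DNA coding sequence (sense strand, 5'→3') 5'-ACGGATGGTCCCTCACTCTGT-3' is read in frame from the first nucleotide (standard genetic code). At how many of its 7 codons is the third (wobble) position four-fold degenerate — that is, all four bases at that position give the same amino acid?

5

Codon 1 ACG (Thr): third position 4-fold.
Codon 2 GAT (Asp): third position 2-fold.
Codon 3 GGT (Gly): third position 4-fold.
Codon 4 CCC (Pro): third position 4-fold.
Codon 5 TCA (Ser): third position 4-fold.
Codon 6 CTC (Leu): third position 4-fold.
Codon 7 TGT (Cys): third position 2-fold.
Four-fold degenerate third positions: 5.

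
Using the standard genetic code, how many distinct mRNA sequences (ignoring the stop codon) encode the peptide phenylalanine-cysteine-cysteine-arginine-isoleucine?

144

Phe: 2 codons.
Cys: 2 codons.
Cys: 2 codons.
Arg: 6 codons.
Ile: 3 codons.
2 × 2 × 2 × 6 × 3 = 144.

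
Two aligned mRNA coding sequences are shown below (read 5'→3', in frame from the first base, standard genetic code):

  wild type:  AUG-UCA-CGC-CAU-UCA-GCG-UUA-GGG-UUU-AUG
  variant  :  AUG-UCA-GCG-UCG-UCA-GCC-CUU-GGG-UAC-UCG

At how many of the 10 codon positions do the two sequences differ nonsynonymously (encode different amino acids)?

Codon 1: AUG Met / AUG Met — identical.
Codon 2: UCA Ser / UCA Ser — identical.
Codon 3: CGC Arg / GCG Ala — nonsynonymous.
Codon 4: CAU His / UCG Ser — nonsynonymous.
Codon 5: UCA Ser / UCA Ser — identical.
Codon 6: GCG Ala / GCC Ala — synonymous.
Codon 7: UUA Leu / CUU Leu — synonymous.
Codon 8: GGG Gly / GGG Gly — identical.
Codon 9: UUU Phe / UAC Tyr — nonsynonymous.
Codon 10: AUG Met / UCG Ser — nonsynonymous.
Nonsynonymous differences: 4.

4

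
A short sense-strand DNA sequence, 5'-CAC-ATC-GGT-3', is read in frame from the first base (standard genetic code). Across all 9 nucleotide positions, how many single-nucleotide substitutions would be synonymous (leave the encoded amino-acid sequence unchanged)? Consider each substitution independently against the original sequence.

6

Codon 1 (CAC, His): 1 synonymous substitution.
Codon 2 (ATC, Ile): 2 synonymous substitutions.
Codon 3 (GGT, Gly): 3 synonymous substitutions.
Total: 1 + 2 + 3 = 6.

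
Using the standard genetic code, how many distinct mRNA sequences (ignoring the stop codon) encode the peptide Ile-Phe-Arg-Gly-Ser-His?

Ile: 3 codons.
Phe: 2 codons.
Arg: 6 codons.
Gly: 4 codons.
Ser: 6 codons.
His: 2 codons.
3 × 2 × 6 × 4 × 6 × 2 = 1728.

1728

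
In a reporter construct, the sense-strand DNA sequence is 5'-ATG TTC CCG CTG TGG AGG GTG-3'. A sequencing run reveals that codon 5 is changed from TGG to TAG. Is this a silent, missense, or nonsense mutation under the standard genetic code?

nonsense

Position 14 falls in codon 5: TGG → Trp.
After the substitution the codon is TAG → Stop.
The new codon is a stop codon, so this is a nonsense mutation.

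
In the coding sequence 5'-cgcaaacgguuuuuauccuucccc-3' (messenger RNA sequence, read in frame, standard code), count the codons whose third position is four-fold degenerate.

4

Codon 1 CGC (Arg): third position 4-fold.
Codon 2 AAA (Lys): third position 2-fold.
Codon 3 CGG (Arg): third position 4-fold.
Codon 4 UUU (Phe): third position 2-fold.
Codon 5 UUA (Leu): third position 2-fold.
Codon 6 UCC (Ser): third position 4-fold.
Codon 7 UUC (Phe): third position 2-fold.
Codon 8 CCC (Pro): third position 4-fold.
Four-fold degenerate third positions: 4.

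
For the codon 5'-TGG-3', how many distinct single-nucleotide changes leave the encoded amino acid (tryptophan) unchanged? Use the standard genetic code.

0

Position 1: none → 0 synonymous.
Position 2: none → 0 synonymous.
Position 3: none → 0 synonymous.
Total: 0 + 0 + 0 = 0.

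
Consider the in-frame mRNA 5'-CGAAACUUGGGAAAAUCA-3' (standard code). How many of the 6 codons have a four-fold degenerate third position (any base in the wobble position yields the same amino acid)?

3

Codon 1 CGA (Arg): third position 4-fold.
Codon 2 AAC (Asn): third position 2-fold.
Codon 3 UUG (Leu): third position 2-fold.
Codon 4 GGA (Gly): third position 4-fold.
Codon 5 AAA (Lys): third position 2-fold.
Codon 6 UCA (Ser): third position 4-fold.
Four-fold degenerate third positions: 3.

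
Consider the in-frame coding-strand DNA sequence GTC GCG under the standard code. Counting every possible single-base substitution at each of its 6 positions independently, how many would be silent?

Codon 1 (GTC, Val): 3 synonymous substitutions.
Codon 2 (GCG, Ala): 3 synonymous substitutions.
Total: 3 + 3 = 6.

6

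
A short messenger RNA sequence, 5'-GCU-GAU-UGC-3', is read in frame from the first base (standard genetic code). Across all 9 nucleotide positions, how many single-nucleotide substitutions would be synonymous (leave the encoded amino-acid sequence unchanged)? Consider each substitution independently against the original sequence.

5

Codon 1 (GCU, Ala): 3 synonymous substitutions.
Codon 2 (GAU, Asp): 1 synonymous substitution.
Codon 3 (UGC, Cys): 1 synonymous substitution.
Total: 3 + 1 + 1 = 5.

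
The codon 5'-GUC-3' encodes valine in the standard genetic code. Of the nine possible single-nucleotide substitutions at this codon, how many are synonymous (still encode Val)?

3

Position 1: none → 0 synonymous.
Position 2: none → 0 synonymous.
Position 3: GUU, GUA, GUG → 3 synonymous.
Total: 0 + 0 + 3 = 3.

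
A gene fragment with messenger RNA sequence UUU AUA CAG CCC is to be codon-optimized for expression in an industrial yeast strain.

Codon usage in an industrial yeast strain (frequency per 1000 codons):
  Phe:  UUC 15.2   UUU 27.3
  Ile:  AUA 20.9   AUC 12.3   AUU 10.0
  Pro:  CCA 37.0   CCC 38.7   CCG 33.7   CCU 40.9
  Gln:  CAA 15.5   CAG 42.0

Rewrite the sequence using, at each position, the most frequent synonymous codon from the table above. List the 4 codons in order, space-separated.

Codon 1 (Phe): best is UUU at 27.3.
Codon 2 (Ile): best is AUA at 20.9.
Codon 3 (Gln): best is CAG at 42.0.
Codon 4 (Pro): best is CCU at 40.9.

UUU AUA CAG CCU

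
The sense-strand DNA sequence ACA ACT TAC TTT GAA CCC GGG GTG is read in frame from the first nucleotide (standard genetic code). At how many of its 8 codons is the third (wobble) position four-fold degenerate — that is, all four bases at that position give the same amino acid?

Codon 1 ACA (Thr): third position 4-fold.
Codon 2 ACT (Thr): third position 4-fold.
Codon 3 TAC (Tyr): third position 2-fold.
Codon 4 TTT (Phe): third position 2-fold.
Codon 5 GAA (Glu): third position 2-fold.
Codon 6 CCC (Pro): third position 4-fold.
Codon 7 GGG (Gly): third position 4-fold.
Codon 8 GTG (Val): third position 4-fold.
Four-fold degenerate third positions: 5.

5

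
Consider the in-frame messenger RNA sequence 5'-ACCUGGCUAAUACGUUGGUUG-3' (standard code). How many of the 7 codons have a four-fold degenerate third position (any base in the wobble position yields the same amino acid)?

3

Codon 1 ACC (Thr): third position 4-fold.
Codon 2 UGG (Trp): third position 1-fold.
Codon 3 CUA (Leu): third position 4-fold.
Codon 4 AUA (Ile): third position 3-fold.
Codon 5 CGU (Arg): third position 4-fold.
Codon 6 UGG (Trp): third position 1-fold.
Codon 7 UUG (Leu): third position 2-fold.
Four-fold degenerate third positions: 3.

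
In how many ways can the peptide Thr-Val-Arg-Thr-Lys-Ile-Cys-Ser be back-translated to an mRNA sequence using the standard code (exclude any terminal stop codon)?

Thr: 4 codons.
Val: 4 codons.
Arg: 6 codons.
Thr: 4 codons.
Lys: 2 codons.
Ile: 3 codons.
Cys: 2 codons.
Ser: 6 codons.
4 × 4 × 6 × 4 × 2 × 3 × 2 × 6 = 27648.

27648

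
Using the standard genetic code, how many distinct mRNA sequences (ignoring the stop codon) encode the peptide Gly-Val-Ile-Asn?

Gly: 4 codons.
Val: 4 codons.
Ile: 3 codons.
Asn: 2 codons.
4 × 4 × 3 × 2 = 96.

96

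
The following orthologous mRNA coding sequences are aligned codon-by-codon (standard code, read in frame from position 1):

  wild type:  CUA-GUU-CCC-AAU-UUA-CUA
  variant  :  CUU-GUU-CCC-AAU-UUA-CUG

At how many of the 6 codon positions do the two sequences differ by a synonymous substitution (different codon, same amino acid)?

Codon 1: CUA Leu / CUU Leu — synonymous.
Codon 2: GUU Val / GUU Val — identical.
Codon 3: CCC Pro / CCC Pro — identical.
Codon 4: AAU Asn / AAU Asn — identical.
Codon 5: UUA Leu / UUA Leu — identical.
Codon 6: CUA Leu / CUG Leu — synonymous.
Synonymous differences: 2.

2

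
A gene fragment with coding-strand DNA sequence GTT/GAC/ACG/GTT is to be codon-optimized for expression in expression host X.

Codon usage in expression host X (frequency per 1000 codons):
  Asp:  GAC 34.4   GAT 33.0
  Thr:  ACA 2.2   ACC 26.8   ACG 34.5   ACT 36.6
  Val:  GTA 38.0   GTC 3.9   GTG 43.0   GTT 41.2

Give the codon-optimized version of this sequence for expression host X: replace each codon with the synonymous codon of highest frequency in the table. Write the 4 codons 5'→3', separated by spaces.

Codon 1 (Val): best is GTG at 43.0.
Codon 2 (Asp): best is GAC at 34.4.
Codon 3 (Thr): best is ACT at 36.6.
Codon 4 (Val): best is GTG at 43.0.

GTG GAC ACT GTG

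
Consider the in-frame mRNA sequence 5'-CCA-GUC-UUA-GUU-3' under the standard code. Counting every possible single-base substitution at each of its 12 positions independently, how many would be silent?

Codon 1 (CCA, Pro): 3 synonymous substitutions.
Codon 2 (GUC, Val): 3 synonymous substitutions.
Codon 3 (UUA, Leu): 2 synonymous substitutions.
Codon 4 (GUU, Val): 3 synonymous substitutions.
Total: 3 + 3 + 2 + 3 = 11.

11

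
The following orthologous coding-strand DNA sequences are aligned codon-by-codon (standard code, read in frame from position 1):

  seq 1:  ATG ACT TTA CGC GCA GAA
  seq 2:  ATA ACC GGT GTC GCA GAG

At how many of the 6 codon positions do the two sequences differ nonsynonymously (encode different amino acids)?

Codon 1: ATG Met / ATA Ile — nonsynonymous.
Codon 2: ACT Thr / ACC Thr — synonymous.
Codon 3: TTA Leu / GGT Gly — nonsynonymous.
Codon 4: CGC Arg / GTC Val — nonsynonymous.
Codon 5: GCA Ala / GCA Ala — identical.
Codon 6: GAA Glu / GAG Glu — synonymous.
Nonsynonymous differences: 3.

3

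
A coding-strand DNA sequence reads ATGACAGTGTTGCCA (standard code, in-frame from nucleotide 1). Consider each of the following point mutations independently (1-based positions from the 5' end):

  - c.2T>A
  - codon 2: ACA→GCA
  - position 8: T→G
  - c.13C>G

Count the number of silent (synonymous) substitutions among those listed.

0

Codon 1: ATG (Met) → AAG (Lys) — missense.
Codon 2: ACA (Thr) → GCA (Ala) — missense.
Codon 3: GTG (Val) → GGG (Gly) — missense.
Codon 5: CCA (Pro) → GCA (Ala) — missense.
Synonymous: 0 of 4.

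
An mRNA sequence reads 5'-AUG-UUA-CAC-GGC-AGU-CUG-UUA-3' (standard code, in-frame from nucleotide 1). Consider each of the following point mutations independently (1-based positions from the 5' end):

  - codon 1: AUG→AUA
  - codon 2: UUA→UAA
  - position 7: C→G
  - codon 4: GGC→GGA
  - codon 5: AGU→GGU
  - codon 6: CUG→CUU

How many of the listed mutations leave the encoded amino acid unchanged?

Codon 1: AUG (Met) → AUA (Ile) — missense.
Codon 2: UUA (Leu) → UAA (Stop) — nonsense.
Codon 3: CAC (His) → GAC (Asp) — missense.
Codon 4: GGC (Gly) → GGA (Gly) — synonymous.
Codon 5: AGU (Ser) → GGU (Gly) — missense.
Codon 6: CUG (Leu) → CUU (Leu) — synonymous.
Synonymous: 2 of 6.

2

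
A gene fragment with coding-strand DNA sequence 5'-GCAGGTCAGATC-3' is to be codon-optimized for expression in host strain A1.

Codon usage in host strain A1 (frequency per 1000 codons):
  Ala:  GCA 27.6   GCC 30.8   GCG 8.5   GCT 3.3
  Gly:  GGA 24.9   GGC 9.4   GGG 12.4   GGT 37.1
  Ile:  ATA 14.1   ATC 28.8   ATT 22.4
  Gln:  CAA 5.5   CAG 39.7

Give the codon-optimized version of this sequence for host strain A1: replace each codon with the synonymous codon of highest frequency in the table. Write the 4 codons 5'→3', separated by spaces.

Codon 1 (Ala): best is GCC at 30.8.
Codon 2 (Gly): best is GGT at 37.1.
Codon 3 (Gln): best is CAG at 39.7.
Codon 4 (Ile): best is ATC at 28.8.

GCC GGT CAG ATC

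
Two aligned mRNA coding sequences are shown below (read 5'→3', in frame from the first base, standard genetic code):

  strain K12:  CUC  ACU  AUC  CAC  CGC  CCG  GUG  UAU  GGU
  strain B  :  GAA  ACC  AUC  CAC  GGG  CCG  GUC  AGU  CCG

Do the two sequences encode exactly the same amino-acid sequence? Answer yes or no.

no

Codon 1: CUC Leu / GAA Glu — nonsynonymous.
Codon 2: ACU Thr / ACC Thr — synonymous.
Codon 3: AUC Ile / AUC Ile — identical.
Codon 4: CAC His / CAC His — identical.
Codon 5: CGC Arg / GGG Gly — nonsynonymous.
Codon 6: CCG Pro / CCG Pro — identical.
Codon 7: GUG Val / GUC Val — synonymous.
Codon 8: UAU Tyr / AGU Ser — nonsynonymous.
Codon 9: GGU Gly / CCG Pro — nonsynonymous.
Nonsynonymous differences: 4 → different protein.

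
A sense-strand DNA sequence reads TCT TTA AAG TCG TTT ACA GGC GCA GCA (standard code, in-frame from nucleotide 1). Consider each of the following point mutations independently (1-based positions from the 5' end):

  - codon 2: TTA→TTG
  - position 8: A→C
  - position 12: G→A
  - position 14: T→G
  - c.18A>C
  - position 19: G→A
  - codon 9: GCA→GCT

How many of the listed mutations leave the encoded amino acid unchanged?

4

Codon 2: TTA (Leu) → TTG (Leu) — synonymous.
Codon 3: AAG (Lys) → ACG (Thr) — missense.
Codon 4: TCG (Ser) → TCA (Ser) — synonymous.
Codon 5: TTT (Phe) → TGT (Cys) — missense.
Codon 6: ACA (Thr) → ACC (Thr) — synonymous.
Codon 7: GGC (Gly) → AGC (Ser) — missense.
Codon 9: GCA (Ala) → GCT (Ala) — synonymous.
Synonymous: 4 of 7.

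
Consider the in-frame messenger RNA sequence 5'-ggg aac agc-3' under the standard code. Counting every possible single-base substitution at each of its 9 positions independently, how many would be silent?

5

Codon 1 (GGG, Gly): 3 synonymous substitutions.
Codon 2 (AAC, Asn): 1 synonymous substitution.
Codon 3 (AGC, Ser): 1 synonymous substitution.
Total: 3 + 1 + 1 = 5.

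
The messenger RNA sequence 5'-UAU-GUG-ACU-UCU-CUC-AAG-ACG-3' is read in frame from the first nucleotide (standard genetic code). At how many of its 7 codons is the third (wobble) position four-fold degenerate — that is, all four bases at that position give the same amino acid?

Codon 1 UAU (Tyr): third position 2-fold.
Codon 2 GUG (Val): third position 4-fold.
Codon 3 ACU (Thr): third position 4-fold.
Codon 4 UCU (Ser): third position 4-fold.
Codon 5 CUC (Leu): third position 4-fold.
Codon 6 AAG (Lys): third position 2-fold.
Codon 7 ACG (Thr): third position 4-fold.
Four-fold degenerate third positions: 5.

5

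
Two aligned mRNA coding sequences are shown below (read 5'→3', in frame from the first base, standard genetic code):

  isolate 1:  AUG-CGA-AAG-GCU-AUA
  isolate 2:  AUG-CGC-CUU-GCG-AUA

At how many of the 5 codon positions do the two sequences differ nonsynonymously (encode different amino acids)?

Codon 1: AUG Met / AUG Met — identical.
Codon 2: CGA Arg / CGC Arg — synonymous.
Codon 3: AAG Lys / CUU Leu — nonsynonymous.
Codon 4: GCU Ala / GCG Ala — synonymous.
Codon 5: AUA Ile / AUA Ile — identical.
Nonsynonymous differences: 1.

1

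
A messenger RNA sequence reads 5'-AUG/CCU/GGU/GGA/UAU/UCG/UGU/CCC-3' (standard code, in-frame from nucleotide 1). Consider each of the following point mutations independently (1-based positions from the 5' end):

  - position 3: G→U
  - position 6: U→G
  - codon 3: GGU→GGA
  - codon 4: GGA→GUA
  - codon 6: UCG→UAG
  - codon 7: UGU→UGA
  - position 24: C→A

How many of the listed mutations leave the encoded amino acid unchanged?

3

Codon 1: AUG (Met) → AUU (Ile) — missense.
Codon 2: CCU (Pro) → CCG (Pro) — synonymous.
Codon 3: GGU (Gly) → GGA (Gly) — synonymous.
Codon 4: GGA (Gly) → GUA (Val) — missense.
Codon 6: UCG (Ser) → UAG (Stop) — nonsense.
Codon 7: UGU (Cys) → UGA (Stop) — nonsense.
Codon 8: CCC (Pro) → CCA (Pro) — synonymous.
Synonymous: 3 of 7.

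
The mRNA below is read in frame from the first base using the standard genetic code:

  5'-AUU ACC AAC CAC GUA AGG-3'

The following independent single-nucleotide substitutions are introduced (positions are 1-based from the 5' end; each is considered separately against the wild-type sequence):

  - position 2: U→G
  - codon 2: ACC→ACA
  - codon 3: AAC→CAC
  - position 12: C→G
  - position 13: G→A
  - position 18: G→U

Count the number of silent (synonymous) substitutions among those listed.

Codon 1: AUU (Ile) → AGU (Ser) — missense.
Codon 2: ACC (Thr) → ACA (Thr) — synonymous.
Codon 3: AAC (Asn) → CAC (His) — missense.
Codon 4: CAC (His) → CAG (Gln) — missense.
Codon 5: GUA (Val) → AUA (Ile) — missense.
Codon 6: AGG (Arg) → AGU (Ser) — missense.
Synonymous: 1 of 6.

1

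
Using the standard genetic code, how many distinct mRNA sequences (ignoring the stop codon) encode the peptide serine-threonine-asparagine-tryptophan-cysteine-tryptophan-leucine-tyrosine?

Ser: 6 codons.
Thr: 4 codons.
Asn: 2 codons.
Trp: 1 codon.
Cys: 2 codons.
Trp: 1 codon.
Leu: 6 codons.
Tyr: 2 codons.
6 × 4 × 2 × 1 × 2 × 1 × 6 × 2 = 1152.

1152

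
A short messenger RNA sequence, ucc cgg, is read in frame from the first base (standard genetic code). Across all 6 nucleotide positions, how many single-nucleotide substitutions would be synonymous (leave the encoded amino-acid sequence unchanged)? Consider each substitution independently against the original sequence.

7

Codon 1 (UCC, Ser): 3 synonymous substitutions.
Codon 2 (CGG, Arg): 4 synonymous substitutions.
Total: 3 + 4 = 7.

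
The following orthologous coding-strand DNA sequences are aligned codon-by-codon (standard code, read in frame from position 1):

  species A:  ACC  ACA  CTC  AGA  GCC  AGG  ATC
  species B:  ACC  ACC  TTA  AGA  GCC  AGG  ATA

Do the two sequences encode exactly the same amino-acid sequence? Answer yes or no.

Codon 1: ACC Thr / ACC Thr — identical.
Codon 2: ACA Thr / ACC Thr — synonymous.
Codon 3: CTC Leu / TTA Leu — synonymous.
Codon 4: AGA Arg / AGA Arg — identical.
Codon 5: GCC Ala / GCC Ala — identical.
Codon 6: AGG Arg / AGG Arg — identical.
Codon 7: ATC Ile / ATA Ile — synonymous.
Nonsynonymous differences: 0 → same protein.

yes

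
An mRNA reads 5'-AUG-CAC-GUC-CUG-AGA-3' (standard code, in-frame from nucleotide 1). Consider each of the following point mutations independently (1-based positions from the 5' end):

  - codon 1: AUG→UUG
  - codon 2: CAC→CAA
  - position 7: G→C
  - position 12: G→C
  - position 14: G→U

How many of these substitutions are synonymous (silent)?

Codon 1: AUG (Met) → UUG (Leu) — missense.
Codon 2: CAC (His) → CAA (Gln) — missense.
Codon 3: GUC (Val) → CUC (Leu) — missense.
Codon 4: CUG (Leu) → CUC (Leu) — synonymous.
Codon 5: AGA (Arg) → AUA (Ile) — missense.
Synonymous: 1 of 5.

1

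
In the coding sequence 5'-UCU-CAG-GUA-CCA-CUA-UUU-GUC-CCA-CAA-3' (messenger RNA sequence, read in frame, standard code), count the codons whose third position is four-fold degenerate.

6

Codon 1 UCU (Ser): third position 4-fold.
Codon 2 CAG (Gln): third position 2-fold.
Codon 3 GUA (Val): third position 4-fold.
Codon 4 CCA (Pro): third position 4-fold.
Codon 5 CUA (Leu): third position 4-fold.
Codon 6 UUU (Phe): third position 2-fold.
Codon 7 GUC (Val): third position 4-fold.
Codon 8 CCA (Pro): third position 4-fold.
Codon 9 CAA (Gln): third position 2-fold.
Four-fold degenerate third positions: 6.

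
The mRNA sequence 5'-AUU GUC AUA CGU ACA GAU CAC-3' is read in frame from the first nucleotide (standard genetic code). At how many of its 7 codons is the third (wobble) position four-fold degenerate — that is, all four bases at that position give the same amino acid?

3

Codon 1 AUU (Ile): third position 3-fold.
Codon 2 GUC (Val): third position 4-fold.
Codon 3 AUA (Ile): third position 3-fold.
Codon 4 CGU (Arg): third position 4-fold.
Codon 5 ACA (Thr): third position 4-fold.
Codon 6 GAU (Asp): third position 2-fold.
Codon 7 CAC (His): third position 2-fold.
Four-fold degenerate third positions: 3.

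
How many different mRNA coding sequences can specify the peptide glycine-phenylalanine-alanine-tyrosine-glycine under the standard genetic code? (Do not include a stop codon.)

Gly: 4 codons.
Phe: 2 codons.
Ala: 4 codons.
Tyr: 2 codons.
Gly: 4 codons.
4 × 2 × 4 × 2 × 4 = 256.

256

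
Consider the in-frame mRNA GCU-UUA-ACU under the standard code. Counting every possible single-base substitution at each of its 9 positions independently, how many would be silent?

Codon 1 (GCU, Ala): 3 synonymous substitutions.
Codon 2 (UUA, Leu): 2 synonymous substitutions.
Codon 3 (ACU, Thr): 3 synonymous substitutions.
Total: 3 + 2 + 3 = 8.

8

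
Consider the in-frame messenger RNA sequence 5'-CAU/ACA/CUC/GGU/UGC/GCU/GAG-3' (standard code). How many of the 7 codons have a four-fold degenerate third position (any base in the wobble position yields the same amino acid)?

Codon 1 CAU (His): third position 2-fold.
Codon 2 ACA (Thr): third position 4-fold.
Codon 3 CUC (Leu): third position 4-fold.
Codon 4 GGU (Gly): third position 4-fold.
Codon 5 UGC (Cys): third position 2-fold.
Codon 6 GCU (Ala): third position 4-fold.
Codon 7 GAG (Glu): third position 2-fold.
Four-fold degenerate third positions: 4.

4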